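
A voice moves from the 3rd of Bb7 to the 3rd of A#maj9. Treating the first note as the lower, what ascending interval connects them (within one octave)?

augmented seventh

Bb7 has D as its 3rd, and A#maj9 has C## as its 3rd.
From D to C##: 12 semitones over a seventh = augmented.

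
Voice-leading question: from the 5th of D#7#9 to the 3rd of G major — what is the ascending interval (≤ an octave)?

minor second

D#7#9 has A# as its 5th, and G major has B as its 3rd.
A# up to B is 1 semitone, a half step narrower than a major second, so the interval is minor.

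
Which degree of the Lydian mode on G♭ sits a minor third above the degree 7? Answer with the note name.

The scale is G♭ A♭ B♭ C D♭ E♭ F.
The degree 7 is F; a minor third above that is A♭ — scale degree 2.

Ab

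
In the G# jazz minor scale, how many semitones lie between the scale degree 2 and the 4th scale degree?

3

The scale is G# A# B C# D# E# F##.
A# up to C# is a minor third — 3 semitones.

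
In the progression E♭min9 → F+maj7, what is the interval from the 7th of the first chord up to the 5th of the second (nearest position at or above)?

E♭min9 has D♭ as its 7th, and F+maj7 has C♯ as its 5th.
7 letter names make it a seventh; at 12 semitones (a half step wider than major) the quality is augmented.

augmented seventh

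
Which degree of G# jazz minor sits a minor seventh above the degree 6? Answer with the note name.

The scale is G# A# B C# D# E# F##.
The degree 6 is E#; a minor seventh above that is D# — scale degree 5.

D#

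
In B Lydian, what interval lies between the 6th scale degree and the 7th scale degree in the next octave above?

Spelling B Lydian: B C♯ D♯ E♯ F♯ G♯ A♯.
6th scale degree = G♯; 7th degree (up an octave) = A♯.
From G♯ to A♯ is 14 semitones, exactly the major ninth.

M9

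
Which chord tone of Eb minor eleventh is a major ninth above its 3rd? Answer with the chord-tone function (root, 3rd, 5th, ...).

The chord tones of Ebm11 are Eb–Gb–Bb–Db–F–Ab.
The 3rd is Gb. A major ninth above Gb is Ab.
Ab is the chord's 11th.

11th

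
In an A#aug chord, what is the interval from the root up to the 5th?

A5

A# augmented: A# C## E##.
So we need the interval from A# up to E##.
From A# to E##: 8 semitones over a fifth = augmented.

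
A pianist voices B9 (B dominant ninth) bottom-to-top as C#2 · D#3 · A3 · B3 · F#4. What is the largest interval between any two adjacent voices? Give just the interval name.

M9

Adjacent intervals: C#2→D#3 = major ninth; D#3→A3 = diminished fifth; A3→B3 = major second; B3→F#4 = perfect fifth.
The largest is C#2 to D#3, a major ninth (14 semitones).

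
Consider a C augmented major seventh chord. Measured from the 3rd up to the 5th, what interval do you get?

C+maj7: C-E-G♯-B.
3rd = E; 5th = G♯.
E up to G♯ spans 3 letter names and 4 semitones — a major third.

major third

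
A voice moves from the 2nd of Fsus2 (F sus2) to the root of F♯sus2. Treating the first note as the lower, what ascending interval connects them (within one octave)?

major 7th

Fsus2 (F sus2) has G as its 2nd, and F♯sus2 has F♯ as its root.
G up to F♯ spans 7 letter names and 11 semitones — a major seventh.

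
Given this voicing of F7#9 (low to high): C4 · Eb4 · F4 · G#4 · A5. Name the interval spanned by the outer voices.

major thirteenth

The outer voices are C4 and A5.
C up to A spans 13 letter names and 21 semitones — a major thirteenth.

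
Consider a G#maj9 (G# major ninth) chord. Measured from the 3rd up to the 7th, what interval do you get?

G#maj9 (G# major ninth) is spelled G#–B#–D#–F##–A#.
So we need the interval from B# up to F##.
From B# to F## is 7 semitones, exactly the perfect fifth.

P5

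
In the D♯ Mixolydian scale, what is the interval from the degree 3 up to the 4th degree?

Spelling the D♯ Mixolydian scale: D♯ E♯ F𝄪 G♯ A♯ B♯ C♯.
So we need the interval from F𝄪 up to G♯.
2 letter names make it a second; at 1 semitone (a half step narrower than major) the quality is minor.

m2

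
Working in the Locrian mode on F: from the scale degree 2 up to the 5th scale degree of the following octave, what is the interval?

F locrian: F Gb Ab Bb Cb Db Eb.
So we need the interval from Gb up to Cb.
Gb up to Cb spans 11 letter names and 17 semitones — a perfect eleventh.

perfect eleventh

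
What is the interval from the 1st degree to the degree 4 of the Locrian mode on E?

Spelling the Locrian mode on E: E F G A Bb C D.
That puts E below A.
Counting 4 letters and 5 half steps from E gives a perfect fourth.

perfect fourth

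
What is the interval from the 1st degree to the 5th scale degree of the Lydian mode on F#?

F# lydian: F# G# A# B# C# D# E#.
1st degree = F#; 5th scale degree = C#.
F# up to C# spans 5 letter names and 7 semitones — a perfect fifth.

perfect fifth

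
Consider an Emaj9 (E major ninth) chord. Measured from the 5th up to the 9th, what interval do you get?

perfect fifth

Spelling the chord: E–G#–B–D#–F#.
So we need the interval from B up to F#.
From B to F# is 7 semitones, exactly the perfect fifth.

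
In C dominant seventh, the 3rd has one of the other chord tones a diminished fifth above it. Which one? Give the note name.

C7 is spelled C E G B♭.
The 3rd is E. A diminished fifth above E is B♭.
B♭ is the chord's 7th.

Bb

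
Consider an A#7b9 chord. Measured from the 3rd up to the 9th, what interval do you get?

A#7b9: A# C## E# G# B.
3rd = C##; 9th = B.
7 letter names make it a seventh; at 9 semitones (a whole step narrower than major) the quality is diminished.

diminished seventh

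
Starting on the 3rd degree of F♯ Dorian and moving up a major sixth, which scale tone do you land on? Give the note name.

F#

The scale is F♯ G♯ A B C♯ D♯ E.
The 3rd degree is A; a major sixth above that is F♯ — scale degree 1.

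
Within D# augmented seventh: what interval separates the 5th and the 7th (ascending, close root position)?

diminished 3rd

D#+7: D#–F##–A##–C#.
That puts A## below C#.
3 letter names make it a third; at 2 semitones (a whole step narrower than major) the quality is diminished.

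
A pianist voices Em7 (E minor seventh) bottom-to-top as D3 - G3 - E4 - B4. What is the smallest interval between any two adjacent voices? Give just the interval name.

Adjacent intervals: D3→G3 = perfect fourth; G3→E4 = major sixth; E4→B4 = perfect fifth.
The smallest is D3 to G3, a perfect fourth (5 semitones).

perfect fourth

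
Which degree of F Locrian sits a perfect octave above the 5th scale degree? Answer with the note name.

Cb

The scale is F Gb Ab Bb Cb Db Eb.
The 5th scale degree is Cb; a perfect octave above that is Cb — scale degree 5.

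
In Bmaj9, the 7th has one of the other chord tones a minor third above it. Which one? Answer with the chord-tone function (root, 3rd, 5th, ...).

9th

The chord tones of Bmaj9 are B D# F# A# C#.
The 7th is A#. A minor third above A# is C#.
C# is the chord's 9th.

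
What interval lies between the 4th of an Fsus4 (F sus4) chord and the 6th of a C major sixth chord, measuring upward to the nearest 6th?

M7

The 4th of Fsus4 (F sus4) is B♭; the 6th of C major sixth is A.
Counting 7 letters and 11 half steps from B♭ gives a major seventh.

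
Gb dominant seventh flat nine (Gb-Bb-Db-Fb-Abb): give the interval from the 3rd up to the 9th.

diminished seventh

So we need the interval from Bb up to Abb.
Bb up to Abb is 9 semitones, a whole step narrower than a major seventh, so the interval is diminished.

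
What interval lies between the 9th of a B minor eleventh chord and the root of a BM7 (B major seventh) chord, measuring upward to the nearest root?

minor seventh

B minor eleventh has C# as its 9th, and BM7 (B major seventh) has B as its root.
From C# to B: 10 semitones over a seventh = minor.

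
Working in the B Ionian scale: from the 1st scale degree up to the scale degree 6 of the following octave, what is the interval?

major thirteenth

The scale runs B C♯ D♯ E F♯ G♯ A♯.
1st scale degree = B; scale degree 6 (up an octave) = G♯.
Counting 13 letters and 21 half steps from B gives a major thirteenth.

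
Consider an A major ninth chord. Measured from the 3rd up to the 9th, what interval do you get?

minor seventh

The chord tones of Amaj9 are A C♯ E G♯ B.
The 3rd is C♯ and the 9th is B.
7 letter names make it a seventh; at 10 semitones (a half step narrower than major) the quality is minor.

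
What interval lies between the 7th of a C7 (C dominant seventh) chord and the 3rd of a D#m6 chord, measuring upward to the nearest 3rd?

C7 (C dominant seventh) has Bb as its 7th, and D#m6 has F# as its 3rd.
5 letter names make it a fifth; at 8 semitones (a half step wider than perfect) the quality is augmented.

augmented fifth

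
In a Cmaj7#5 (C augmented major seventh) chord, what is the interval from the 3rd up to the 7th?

C augmented major seventh: C E G♯ B.
That puts E below B.
From E to B is 7 semitones, exactly the perfect fifth.

perfect fifth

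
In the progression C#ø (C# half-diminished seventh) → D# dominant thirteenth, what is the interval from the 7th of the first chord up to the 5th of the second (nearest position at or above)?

The 7th of C#ø (C# half-diminished seventh) is B; the 5th of D# dominant thirteenth is A#.
Counting 7 letters and 11 half steps from B gives a major seventh.

M7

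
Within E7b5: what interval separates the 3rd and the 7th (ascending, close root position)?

diminished fifth

Spelling the chord: E, G#, Bb, D.
So we need the interval from G# up to D.
From G# to D: 6 semitones over a fifth = diminished.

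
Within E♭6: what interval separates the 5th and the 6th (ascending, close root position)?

Spelling the chord: E♭-G-B♭-C.
The 5th is B♭ and the 6th is C.
B♭ up to C spans 2 letter names and 2 semitones — a major second.

major second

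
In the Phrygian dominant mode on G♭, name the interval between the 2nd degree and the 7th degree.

M6

G♭ phrygian dominant: G♭ A𝄫 B♭ C♭ D♭ E𝄫 F♭.
So we need the interval from A𝄫 up to F♭.
A𝄫 up to F♭ spans 6 letter names and 9 semitones — a major sixth.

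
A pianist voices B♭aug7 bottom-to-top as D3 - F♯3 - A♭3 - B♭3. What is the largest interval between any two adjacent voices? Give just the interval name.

major 3rd

Adjacent intervals: D3→F♯3 = major third; F♯3→A♭3 = diminished third; A♭3→B♭3 = major second.
The largest is D3 to F♯3, a major third (4 semitones).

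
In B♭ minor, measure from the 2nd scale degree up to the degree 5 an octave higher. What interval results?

B♭ natural minor: B♭ C D♭ E♭ F G♭ A♭.
2nd scale degree = C; 5th degree (up an octave) = F.
Counting 11 letters and 17 half steps from C gives a perfect eleventh.

perfect eleventh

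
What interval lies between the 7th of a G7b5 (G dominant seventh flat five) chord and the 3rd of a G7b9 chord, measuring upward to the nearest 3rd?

augmented fourth

G7b5 (G dominant seventh flat five) has F as its 7th, and G7b9 has B as its 3rd.
F up to B is 6 semitones, a half step wider than a perfect fourth, so the interval is augmented.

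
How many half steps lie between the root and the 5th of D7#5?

8

Spelling the chord: D–F♯–A♯–C.
D to A♯ is an augmented fifth: 8 semitones.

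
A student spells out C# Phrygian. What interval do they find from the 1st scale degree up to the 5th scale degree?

P5

Spelling C# Phrygian: C# D E F# G# A B.
1st scale degree = C#; degree 5 = G#.
C# up to G# spans 5 letter names and 7 semitones — a perfect fifth.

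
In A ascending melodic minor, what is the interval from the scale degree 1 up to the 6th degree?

A melodic minor: A B C D E F♯ G♯.
So we need the interval from A up to F♯.
A up to F♯ spans 6 letter names and 9 semitones — a major sixth.

M6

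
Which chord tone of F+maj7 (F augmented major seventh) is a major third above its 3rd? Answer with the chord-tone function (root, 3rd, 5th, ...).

Fmaj7#5 (F augmented major seventh): F-A-C#-E.
The 3rd is A. A major third above A is C#.
C# is the chord's 5th.

5th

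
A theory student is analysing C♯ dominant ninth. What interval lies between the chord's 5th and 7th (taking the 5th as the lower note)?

C♯9 (C♯ dominant ninth): C♯–E♯–G♯–B–D♯.
5th = G♯; 7th = B.
From G♯ to B: 3 semitones over a third = minor.

minor third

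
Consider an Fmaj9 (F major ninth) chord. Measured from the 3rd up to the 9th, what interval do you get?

minor seventh

F major ninth: F A C E G.
That puts A below G.
7 letter names make it a seventh; at 10 semitones (a half step narrower than major) the quality is minor.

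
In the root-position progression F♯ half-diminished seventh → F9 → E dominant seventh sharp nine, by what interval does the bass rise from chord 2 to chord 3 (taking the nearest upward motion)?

major seventh

The roots are F and E.
From F to E is 11 semitones, exactly the major seventh.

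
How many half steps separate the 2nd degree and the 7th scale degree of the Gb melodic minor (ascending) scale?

9

The scale is Gb Ab Bbb Cb Db Eb F.
Ab up to F is a major sixth — 9 semitones.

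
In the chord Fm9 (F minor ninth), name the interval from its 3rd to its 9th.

major seventh

Spelling the chord: F Ab C Eb G.
The 3rd is Ab and the 9th is G.
From Ab to G is 11 semitones, exactly the major seventh.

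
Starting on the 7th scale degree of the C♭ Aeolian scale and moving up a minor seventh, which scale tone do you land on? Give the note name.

Abb

The scale is C♭ D♭ E𝄫 F♭ G♭ A𝄫 B𝄫.
The 7th scale degree is B𝄫; a minor seventh above that is A𝄫 — scale degree 6.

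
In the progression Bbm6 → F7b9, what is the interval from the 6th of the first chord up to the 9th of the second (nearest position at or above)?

Bbm6 has G as its 6th, and F7b9 has Gb as its 9th.
From G to Gb: 11 semitones over an octave = diminished.

diminished octave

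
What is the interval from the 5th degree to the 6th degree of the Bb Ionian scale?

Spelling the Bb Ionian scale: Bb C D Eb F G A.
That puts F below G.
Counting 2 letters and 2 half steps from F gives a major second.

major second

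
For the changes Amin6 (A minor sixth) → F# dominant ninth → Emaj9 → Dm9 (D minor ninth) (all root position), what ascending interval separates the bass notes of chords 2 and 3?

minor seventh

The roots are F# and E.
7 letter names make it a seventh; at 10 semitones (a half step narrower than major) the quality is minor.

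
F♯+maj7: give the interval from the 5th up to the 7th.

minor third

The chord tones of F♯maj7#5 are F♯–A♯–C𝄪–E♯.
That puts C𝄪 below E♯.
3 letter names make it a third; at 3 semitones (a half step narrower than major) the quality is minor.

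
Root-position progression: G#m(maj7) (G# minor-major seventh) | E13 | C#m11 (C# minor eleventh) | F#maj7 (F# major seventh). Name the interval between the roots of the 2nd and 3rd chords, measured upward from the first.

The roots are E and C#.
E up to C# spans 6 letter names and 9 semitones — a major sixth.

major 6th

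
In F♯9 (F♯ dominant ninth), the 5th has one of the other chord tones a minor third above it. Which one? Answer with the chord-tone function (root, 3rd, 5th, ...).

F♯9 is spelled F♯-A♯-C♯-E-G♯.
The 5th is C♯. A minor third above C♯ is E.
E is the chord's 7th.

7th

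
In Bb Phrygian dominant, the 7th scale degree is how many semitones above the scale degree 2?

The scale is Bb Cb D Eb F Gb Ab.
Cb up to Ab is a major sixth — 9 semitones.

9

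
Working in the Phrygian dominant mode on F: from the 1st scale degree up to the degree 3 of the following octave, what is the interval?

The scale runs F Gb A Bb C Db Eb.
That puts F below A.
From F to A is 16 semitones, exactly the major tenth.

major tenth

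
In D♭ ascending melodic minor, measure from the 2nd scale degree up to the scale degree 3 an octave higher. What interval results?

The scale runs D♭ E♭ F♭ G♭ A♭ B♭ C.
So we need the interval from E♭ up to F♭.
From E♭ to F♭: 13 semitones over a ninth = minor.

minor ninth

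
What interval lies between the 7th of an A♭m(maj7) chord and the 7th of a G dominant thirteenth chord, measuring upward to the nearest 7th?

minor 7th

A♭m(maj7) has G as its 7th, and G dominant thirteenth has F as its 7th.
G up to F is 10 semitones, a half step narrower than a major seventh, so the interval is minor.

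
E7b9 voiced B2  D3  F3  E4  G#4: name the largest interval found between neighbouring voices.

major seventh

Adjacent intervals: B2→D3 = minor third; D3→F3 = minor third; F3→E4 = major seventh; E4→G#4 = major third.
The largest is F3 to E4, a major seventh (11 semitones).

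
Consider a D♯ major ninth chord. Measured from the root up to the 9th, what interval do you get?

major ninth

D♯maj9: D♯-F𝄪-A♯-C𝄪-E♯.
That puts D♯ below E♯.
From D♯ to E♯ is 14 semitones, exactly the major ninth.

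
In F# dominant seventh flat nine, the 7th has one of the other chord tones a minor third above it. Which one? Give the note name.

The chord tones of F#7b9 are F#-A#-C#-E-G.
The 7th is E. A minor third above E is G.
G is the chord's 9th.

G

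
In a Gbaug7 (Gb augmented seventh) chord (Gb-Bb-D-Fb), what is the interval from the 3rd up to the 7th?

3rd = Bb; 7th = Fb.
5 letter names make it a fifth; at 6 semitones (a half step narrower than perfect) the quality is diminished.
That tritone between 3rd and 7th is what gives the dominant seventh its pull toward resolution.

diminished fifth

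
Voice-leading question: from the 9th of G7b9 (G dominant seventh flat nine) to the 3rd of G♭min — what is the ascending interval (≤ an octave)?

G7b9 (G dominant seventh flat nine) has A♭ as its 9th, and G♭min has B𝄫 as its 3rd.
A♭ up to B𝄫 is 1 semitone, a half step narrower than a major second, so the interval is minor.

minor second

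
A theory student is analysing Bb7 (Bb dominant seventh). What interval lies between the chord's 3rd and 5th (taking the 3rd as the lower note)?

The chord tones of Bb dominant seventh are Bb–D–F–Ab.
3rd = D; 5th = F.
D up to F is 3 semitones, a half step narrower than a major third, so the interval is minor.

minor third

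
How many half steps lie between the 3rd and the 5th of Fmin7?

Spelling the chord: F, Ab, C, Eb.
Ab to C is a major third: 4 semitones.

4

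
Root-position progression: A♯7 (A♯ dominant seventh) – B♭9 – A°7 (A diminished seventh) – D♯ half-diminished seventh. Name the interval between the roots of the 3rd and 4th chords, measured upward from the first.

The roots are A and D♯.
A up to D♯ is 6 semitones, a half step wider than a perfect fourth, so the interval is augmented.

augmented 4th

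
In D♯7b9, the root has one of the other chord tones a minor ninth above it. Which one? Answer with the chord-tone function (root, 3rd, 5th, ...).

9th

Spelling the chord: D♯–F𝄪–A♯–C♯–E.
The root is D♯. A minor ninth above D♯ is E.
E is the chord's 9th.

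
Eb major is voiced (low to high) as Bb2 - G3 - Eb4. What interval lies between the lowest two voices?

major 6th

Those voices are Bb2 and G3.
From Bb to G is 9 semitones, exactly the major sixth.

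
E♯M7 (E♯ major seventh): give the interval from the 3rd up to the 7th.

The chord tones of E♯M7 are E♯-G𝄪-B♯-D𝄪.
3rd = G𝄪; 7th = D𝄪.
Counting 5 letters and 7 half steps from G𝄪 gives a perfect fifth.

perfect fifth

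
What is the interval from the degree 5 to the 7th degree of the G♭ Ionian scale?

The scale runs G♭ A♭ B♭ C♭ D♭ E♭ F.
The degree 5 is D♭ and the degree 7 is F.
From D♭ to F is 4 semitones, exactly the major third.

M3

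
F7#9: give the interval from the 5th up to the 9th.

F dominant seventh sharp nine: F A C Eb G#.
5th = C; 9th = G#.
C up to G# is 8 semitones, a half step wider than a perfect fifth, so the interval is augmented.

augmented fifth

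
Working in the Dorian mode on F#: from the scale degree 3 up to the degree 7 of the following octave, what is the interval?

Spelling the Dorian mode on F#: F# G# A B C# D# E.
That puts A below E.
Counting 12 letters and 19 half steps from A gives a perfect twelfth.

P12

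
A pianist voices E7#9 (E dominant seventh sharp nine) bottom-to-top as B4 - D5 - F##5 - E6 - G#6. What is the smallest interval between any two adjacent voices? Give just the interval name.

Adjacent intervals: B4→D5 = minor third; D5→F##5 = augmented third; F##5→E6 = diminished seventh; E6→G#6 = major third.
The smallest is B4 to D5, a minor third (3 semitones).

minor 3rd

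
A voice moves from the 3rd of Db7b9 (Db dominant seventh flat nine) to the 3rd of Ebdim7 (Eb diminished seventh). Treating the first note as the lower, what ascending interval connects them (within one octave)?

Db7b9 (Db dominant seventh flat nine) has F as its 3rd, and Ebdim7 (Eb diminished seventh) has Gb as its 3rd.
From F to Gb: 1 semitone over a second = minor.

minor second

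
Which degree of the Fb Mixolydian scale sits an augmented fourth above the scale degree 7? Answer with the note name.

Ab

The scale is Fb Gb Ab Bbb Cb Db Ebb.
The scale degree 7 is Ebb; an augmented fourth above that is Ab — scale degree 3.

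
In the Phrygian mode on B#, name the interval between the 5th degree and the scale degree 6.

The scale runs B# C# D# E# F## G# A#.
The 5th degree is F## and the degree 6 is G#.
From F## to G#: 1 semitone over a second = minor.

minor second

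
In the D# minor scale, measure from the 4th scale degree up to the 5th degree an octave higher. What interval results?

The scale runs D# E# F# G# A# B C#.
That puts G# below A#.
From G# to A# is 14 semitones, exactly the major ninth.

M9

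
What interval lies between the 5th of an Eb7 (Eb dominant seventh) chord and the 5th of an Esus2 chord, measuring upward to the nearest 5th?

augmented 1st

Eb7 (Eb dominant seventh) has Bb as its 5th, and Esus2 has B as its 5th.
From Bb to B: 1 semitone over a unison = augmented.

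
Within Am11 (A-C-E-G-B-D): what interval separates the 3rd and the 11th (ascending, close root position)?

major ninth

So we need the interval from C up to D.
From C to D is 14 semitones, exactly the major ninth.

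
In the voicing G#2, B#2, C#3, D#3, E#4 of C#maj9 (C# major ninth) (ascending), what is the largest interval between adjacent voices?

M9

Adjacent intervals: G#2→B#2 = major third; B#2→C#3 = minor second; C#3→D#3 = major second; D#3→E#4 = major ninth.
The largest is D#3 to E#4, a major ninth (14 semitones).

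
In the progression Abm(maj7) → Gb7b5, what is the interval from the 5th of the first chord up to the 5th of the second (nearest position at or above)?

diminished 7th

The 5th of Abm(maj7) is Eb; the 5th of Gb7b5 is Dbb.
From Eb to Dbb: 9 semitones over a seventh = diminished.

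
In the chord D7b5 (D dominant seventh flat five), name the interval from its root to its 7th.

Spelling the chord: D-F#-Ab-C.
That puts D below C.
D up to C is 10 semitones, a half step narrower than a major seventh, so the interval is minor.

minor seventh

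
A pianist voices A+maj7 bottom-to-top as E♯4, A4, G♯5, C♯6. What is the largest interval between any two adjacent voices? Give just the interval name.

Adjacent intervals: E♯4→A4 = diminished fourth; A4→G♯5 = major seventh; G♯5→C♯6 = perfect fourth.
The largest is A4 to G♯5, a major seventh (11 semitones).

major seventh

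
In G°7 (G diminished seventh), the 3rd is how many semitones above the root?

3

The chord tones of G°7 are G Bb Db Fb.
G to Bb is a minor third: 3 semitones.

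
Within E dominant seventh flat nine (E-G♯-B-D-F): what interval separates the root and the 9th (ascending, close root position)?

minor ninth

Root = E; 9th = F.
9 letter names make it a ninth; at 13 semitones (a half step narrower than major) the quality is minor.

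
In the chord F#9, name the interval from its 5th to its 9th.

F# dominant ninth: F#-A#-C#-E-G#.
So we need the interval from C# up to G#.
Counting 5 letters and 7 half steps from C# gives a perfect fifth.

perfect fifth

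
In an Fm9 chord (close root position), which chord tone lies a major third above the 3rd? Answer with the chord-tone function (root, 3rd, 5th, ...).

F minor ninth is spelled F A♭ C E♭ G.
The 3rd is A♭. A major third above A♭ is C.
C is the chord's 5th.

5th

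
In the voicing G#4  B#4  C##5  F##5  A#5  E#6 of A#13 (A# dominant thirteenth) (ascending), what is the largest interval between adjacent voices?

Adjacent intervals: G#4→B#4 = major third; B#4→C##5 = major second; C##5→F##5 = perfect fourth; F##5→A#5 = minor third; A#5→E#6 = perfect fifth.
The largest is A#5 to E#6, a perfect fifth (7 semitones).

perfect fifth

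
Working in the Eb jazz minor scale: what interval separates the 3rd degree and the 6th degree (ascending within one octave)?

augmented fourth

Eb melodic minor: Eb F Gb Ab Bb C D.
3rd degree = Gb; degree 6 = C.
4 letter names make it a fourth; at 6 semitones (a half step wider than perfect) the quality is augmented.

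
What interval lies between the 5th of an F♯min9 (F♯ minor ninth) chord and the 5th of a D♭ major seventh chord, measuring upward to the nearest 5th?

The 5th of F♯min9 (F♯ minor ninth) is C♯; the 5th of D♭ major seventh is A♭.
C♯ up to A♭ is 7 semitones, a whole step narrower than a major sixth, so the interval is diminished.

diminished 6th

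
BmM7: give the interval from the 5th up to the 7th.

major third

The chord tones of B minor-major seventh are B, D, F#, A#.
So we need the interval from F# up to A#.
F# up to A# spans 3 letter names and 4 semitones — a major third.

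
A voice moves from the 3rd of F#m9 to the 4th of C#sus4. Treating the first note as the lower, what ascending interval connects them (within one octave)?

The 3rd of F#m9 is A; the 4th of C#sus4 is F#.
From A to F# is 9 semitones, exactly the major sixth.

major sixth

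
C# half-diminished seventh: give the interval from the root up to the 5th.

C#m7b5 (C# half-diminished seventh): C#-E-G-B.
Root = C#; 5th = G.
From C# to G: 6 semitones over a fifth = diminished.

diminished fifth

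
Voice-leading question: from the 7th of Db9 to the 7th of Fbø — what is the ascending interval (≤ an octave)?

minor third

Db9 has Cb as its 7th, and Fbø has Ebb as its 7th.
3 letter names make it a third; at 3 semitones (a half step narrower than major) the quality is minor.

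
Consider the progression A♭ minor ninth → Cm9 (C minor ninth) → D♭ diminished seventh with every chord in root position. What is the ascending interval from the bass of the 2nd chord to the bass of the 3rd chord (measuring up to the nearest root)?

The roots are C and D♭.
C up to D♭ is 1 semitone, a half step narrower than a major second, so the interval is minor.

minor second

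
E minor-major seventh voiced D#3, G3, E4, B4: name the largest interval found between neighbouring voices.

Adjacent intervals: D#3→G3 = diminished fourth; G3→E4 = major sixth; E4→B4 = perfect fifth.
The largest is G3 to E4, a major sixth (9 semitones).

major sixth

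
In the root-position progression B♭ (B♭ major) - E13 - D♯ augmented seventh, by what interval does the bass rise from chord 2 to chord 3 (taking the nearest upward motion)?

The roots are E and D♯.
E up to D♯ spans 7 letter names and 11 semitones — a major seventh.

major seventh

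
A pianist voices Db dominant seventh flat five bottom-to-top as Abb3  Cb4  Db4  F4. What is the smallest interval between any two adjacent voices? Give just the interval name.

major second

Adjacent intervals: Abb3→Cb4 = major third; Cb4→Db4 = major second; Db4→F4 = major third.
The smallest is Cb4 to Db4, a major second (2 semitones).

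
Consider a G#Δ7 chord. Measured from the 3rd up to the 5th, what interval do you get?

G#M7 is spelled G#–B#–D#–F##.
That puts B# below D#.
3 letter names make it a third; at 3 semitones (a half step narrower than major) the quality is minor.

m3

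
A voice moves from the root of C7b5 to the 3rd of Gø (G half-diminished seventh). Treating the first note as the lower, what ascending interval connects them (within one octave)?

minor seventh

C7b5 has C as its root, and Gø (G half-diminished seventh) has Bb as its 3rd.
7 letter names make it a seventh; at 10 semitones (a half step narrower than major) the quality is minor.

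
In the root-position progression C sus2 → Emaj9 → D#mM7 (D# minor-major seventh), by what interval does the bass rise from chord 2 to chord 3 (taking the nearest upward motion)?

M7

The roots are E and D#.
Counting 7 letters and 11 half steps from E gives a major seventh.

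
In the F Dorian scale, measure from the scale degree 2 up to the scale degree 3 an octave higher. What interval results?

minor ninth

Spelling the F Dorian scale: F G Ab Bb C D Eb.
Scale degree 2 = G; scale degree 3 (up an octave) = Ab.
G up to Ab is 13 semitones, a half step narrower than a major ninth, so the interval is minor.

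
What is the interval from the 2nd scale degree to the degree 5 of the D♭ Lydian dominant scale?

perfect fourth

Spelling the D♭ Lydian dominant scale: D♭ E♭ F G A♭ B♭ C♭.
The 2nd scale degree is E♭ and the 5th degree is A♭.
E♭ up to A♭ spans 4 letter names and 5 semitones — a perfect fourth.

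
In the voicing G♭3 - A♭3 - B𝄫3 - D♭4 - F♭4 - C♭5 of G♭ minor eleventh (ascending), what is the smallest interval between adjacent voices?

Adjacent intervals: G♭3→A♭3 = major second; A♭3→B𝄫3 = minor second; B𝄫3→D♭4 = major third; D♭4→F♭4 = minor third; F♭4→C♭5 = perfect fifth.
The smallest is A♭3 to B𝄫3, a minor second (1 semitone).

minor second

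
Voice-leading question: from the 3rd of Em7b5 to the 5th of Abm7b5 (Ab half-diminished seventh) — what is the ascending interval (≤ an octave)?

The 3rd of Em7b5 is G; the 5th of Abm7b5 (Ab half-diminished seventh) is Ebb.
From G to Ebb: 7 semitones over a sixth = diminished.

diminished sixth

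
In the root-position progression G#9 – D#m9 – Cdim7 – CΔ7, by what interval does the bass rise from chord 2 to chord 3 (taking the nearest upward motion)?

The roots are D# and C.
D# up to C is 9 semitones, a whole step narrower than a major seventh, so the interval is diminished.

d7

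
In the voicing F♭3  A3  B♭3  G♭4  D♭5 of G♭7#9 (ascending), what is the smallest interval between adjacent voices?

Adjacent intervals: F♭3→A3 = augmented third; A3→B♭3 = minor second; B♭3→G♭4 = minor sixth; G♭4→D♭5 = perfect fifth.
The smallest is A3 to B♭3, a minor second (1 semitone).

minor second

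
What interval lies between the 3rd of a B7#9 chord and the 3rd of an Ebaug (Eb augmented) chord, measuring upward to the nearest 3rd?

d4

The 3rd of B7#9 is D#; the 3rd of Ebaug (Eb augmented) is G.
From D# to G: 4 semitones over a fourth = diminished.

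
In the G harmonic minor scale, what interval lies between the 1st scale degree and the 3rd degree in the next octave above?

G harmonic minor: G A Bb C D Eb F#.
1st scale degree = G; 3rd scale degree (up an octave) = Bb.
From G to Bb: 15 semitones over a tenth = minor.

minor tenth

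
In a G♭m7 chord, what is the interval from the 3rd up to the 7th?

perfect 5th

Spelling the chord: G♭–B𝄫–D♭–F♭.
That puts B𝄫 below F♭.
Counting 5 letters and 7 half steps from B𝄫 gives a perfect fifth.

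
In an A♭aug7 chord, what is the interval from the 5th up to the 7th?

A♭ augmented seventh is spelled A♭, C, E, G♭.
So we need the interval from E up to G♭.
E up to G♭ is 2 semitones, a whole step narrower than a major third, so the interval is diminished.

diminished third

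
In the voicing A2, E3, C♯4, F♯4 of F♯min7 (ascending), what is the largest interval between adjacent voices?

major sixth

Adjacent intervals: A2→E3 = perfect fifth; E3→C♯4 = major sixth; C♯4→F♯4 = perfect fourth.
The largest is E3 to C♯4, a major sixth (9 semitones).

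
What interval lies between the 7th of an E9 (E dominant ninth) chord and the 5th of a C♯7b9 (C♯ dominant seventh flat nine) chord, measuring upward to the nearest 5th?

augmented fourth

The 7th of E9 (E dominant ninth) is D; the 5th of C♯7b9 (C♯ dominant seventh flat nine) is G♯.
D up to G♯ is 6 semitones, a half step wider than a perfect fourth, so the interval is augmented.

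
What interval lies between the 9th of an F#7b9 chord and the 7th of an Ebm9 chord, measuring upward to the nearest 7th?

diminished fifth

F#7b9 has G as its 9th, and Ebm9 has Db as its 7th.
5 letter names make it a fifth; at 6 semitones (a half step narrower than perfect) the quality is diminished.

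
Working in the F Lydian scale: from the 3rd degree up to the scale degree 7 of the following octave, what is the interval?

perfect twelfth

F lydian: F G A B C D E.
That puts A below E.
Counting 12 letters and 19 half steps from A gives a perfect twelfth.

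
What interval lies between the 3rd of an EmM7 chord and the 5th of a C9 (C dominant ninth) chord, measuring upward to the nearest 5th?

perfect unison

The 3rd of EmM7 is G; the 5th of C9 (C dominant ninth) is G.
G up to G spans 1 letter names and 0 semitones — a perfect unison.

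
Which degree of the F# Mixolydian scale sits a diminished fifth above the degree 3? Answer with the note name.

E

The scale is F# G# A# B C# D# E.
The degree 3 is A#; a diminished fifth above that is E — scale degree 7.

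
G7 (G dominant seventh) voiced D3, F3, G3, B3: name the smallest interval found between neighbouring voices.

major 2nd

Adjacent intervals: D3→F3 = minor third; F3→G3 = major second; G3→B3 = major third.
The smallest is F3 to G3, a major second (2 semitones).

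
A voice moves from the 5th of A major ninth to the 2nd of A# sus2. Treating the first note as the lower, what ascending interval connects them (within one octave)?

A major ninth has E as its 5th, and A# sus2 has B# as its 2nd.
From E to B#: 8 semitones over a fifth = augmented.

augmented fifth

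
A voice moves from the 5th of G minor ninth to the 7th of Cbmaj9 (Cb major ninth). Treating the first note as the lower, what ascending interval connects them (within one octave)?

minor 6th

G minor ninth has D as its 5th, and Cbmaj9 (Cb major ninth) has Bb as its 7th.
From D to Bb: 8 semitones over a sixth = minor.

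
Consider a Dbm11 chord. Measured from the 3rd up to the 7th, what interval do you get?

perfect fifth

Dbm11 is spelled Db Fb Ab Cb Eb Gb.
The 3rd is Fb and the 7th is Cb.
Counting 5 letters and 7 half steps from Fb gives a perfect fifth.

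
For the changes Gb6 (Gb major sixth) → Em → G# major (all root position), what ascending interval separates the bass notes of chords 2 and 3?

major third

The roots are E and G#.
Counting 3 letters and 4 half steps from E gives a major third.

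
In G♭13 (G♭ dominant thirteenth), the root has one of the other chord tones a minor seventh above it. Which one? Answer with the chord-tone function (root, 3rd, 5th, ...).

The chord tones of G♭13 (G♭ dominant thirteenth) are G♭, B♭, D♭, F♭, A♭, E♭.
The root is G♭. A minor seventh above G♭ is F♭.
F♭ is the chord's 7th.

7th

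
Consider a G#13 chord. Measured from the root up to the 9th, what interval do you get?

major ninth

Spelling the chord: G#–B#–D#–F#–A#–E#.
The root is G# and the 9th is A#.
From G# to A# is 14 semitones, exactly the major ninth.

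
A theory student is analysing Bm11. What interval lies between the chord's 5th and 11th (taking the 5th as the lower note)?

Bm11: B D F# A C# E.
So we need the interval from F# up to E.
7 letter names make it a seventh; at 10 semitones (a half step narrower than major) the quality is minor.

minor 7th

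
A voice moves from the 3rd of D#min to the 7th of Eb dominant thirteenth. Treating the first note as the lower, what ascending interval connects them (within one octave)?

diminished sixth

D#min has F# as its 3rd, and Eb dominant thirteenth has Db as its 7th.
6 letter names make it a sixth; at 7 semitones (a whole step narrower than major) the quality is diminished.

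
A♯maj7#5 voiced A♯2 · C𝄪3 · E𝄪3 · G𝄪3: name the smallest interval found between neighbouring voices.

minor third

Adjacent intervals: A♯2→C𝄪3 = major third; C𝄪3→E𝄪3 = major third; E𝄪3→G𝄪3 = minor third.
The smallest is E𝄪3 to G𝄪3, a minor third (3 semitones).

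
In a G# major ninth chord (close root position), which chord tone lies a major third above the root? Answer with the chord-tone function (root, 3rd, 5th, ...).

3rd

The chord tones of G# major ninth are G#, B#, D#, F##, A#.
The root is G#. A major third above G# is B#.
B# is the chord's 3rd.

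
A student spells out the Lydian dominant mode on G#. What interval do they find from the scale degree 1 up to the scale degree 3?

major third

G# lydian dominant: G# A# B# C## D# E# F#.
So we need the interval from G# up to B#.
Counting 3 letters and 4 half steps from G# gives a major third.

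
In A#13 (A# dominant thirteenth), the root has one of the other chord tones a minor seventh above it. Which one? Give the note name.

G#

A#13: A#, C##, E#, G#, B#, F##.
The root is A#. A minor seventh above A# is G#.
G# is the chord's 7th.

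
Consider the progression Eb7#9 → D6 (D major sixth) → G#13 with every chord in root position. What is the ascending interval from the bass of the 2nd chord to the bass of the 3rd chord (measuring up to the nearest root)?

augmented fourth

The roots are D and G#.
D up to G# is 6 semitones, a half step wider than a perfect fourth, so the interval is augmented.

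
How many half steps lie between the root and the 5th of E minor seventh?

7

The chord tones of E-7 (E minor seventh) are E, G, B, D.
E to B is a perfect fifth: 7 semitones.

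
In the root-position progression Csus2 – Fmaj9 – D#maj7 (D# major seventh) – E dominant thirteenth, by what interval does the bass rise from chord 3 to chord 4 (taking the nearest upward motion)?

The roots are D# and E.
From D# to E: 1 semitone over a second = minor.

minor second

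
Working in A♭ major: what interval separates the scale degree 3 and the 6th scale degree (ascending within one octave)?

The scale runs A♭ B♭ C D♭ E♭ F G.
The scale degree 3 is C and the 6th scale degree is F.
Counting 4 letters and 5 half steps from C gives a perfect fourth.

perfect fourth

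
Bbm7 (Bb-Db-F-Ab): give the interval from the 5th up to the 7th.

5th = F; 7th = Ab.
From F to Ab: 3 semitones over a third = minor.

minor third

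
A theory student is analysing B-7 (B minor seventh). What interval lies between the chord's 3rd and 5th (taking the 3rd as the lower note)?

major third

Bm7 is spelled B-D-F#-A.
So we need the interval from D up to F#.
From D to F# is 4 semitones, exactly the major third.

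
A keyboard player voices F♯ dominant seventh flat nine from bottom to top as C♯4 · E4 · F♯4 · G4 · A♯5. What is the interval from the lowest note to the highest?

major 13th

The outer voices are C♯4 and A♯5.
C♯ up to A♯ spans 13 letter names and 21 semitones — a major thirteenth.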